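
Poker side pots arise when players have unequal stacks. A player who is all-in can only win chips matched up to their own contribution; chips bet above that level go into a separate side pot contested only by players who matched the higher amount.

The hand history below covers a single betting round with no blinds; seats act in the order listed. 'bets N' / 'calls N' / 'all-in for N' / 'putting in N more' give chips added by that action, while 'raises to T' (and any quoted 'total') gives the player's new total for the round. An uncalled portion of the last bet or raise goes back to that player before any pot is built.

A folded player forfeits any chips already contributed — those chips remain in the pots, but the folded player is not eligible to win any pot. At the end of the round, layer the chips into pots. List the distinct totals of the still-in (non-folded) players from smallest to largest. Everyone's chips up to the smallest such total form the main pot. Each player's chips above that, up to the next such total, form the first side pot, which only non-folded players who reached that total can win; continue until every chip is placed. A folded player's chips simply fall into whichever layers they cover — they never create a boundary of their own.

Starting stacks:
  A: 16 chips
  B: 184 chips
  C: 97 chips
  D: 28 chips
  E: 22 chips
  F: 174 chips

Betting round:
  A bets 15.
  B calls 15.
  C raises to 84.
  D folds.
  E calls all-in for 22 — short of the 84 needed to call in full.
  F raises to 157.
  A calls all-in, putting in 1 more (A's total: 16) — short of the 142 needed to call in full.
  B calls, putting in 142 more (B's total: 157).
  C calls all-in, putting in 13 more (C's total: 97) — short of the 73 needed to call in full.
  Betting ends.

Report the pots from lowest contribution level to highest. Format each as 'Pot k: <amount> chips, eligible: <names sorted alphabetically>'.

Pot 1: 80 chips, eligible: A, B, C, E, F
Pot 2: 24 chips, eligible: B, C, E, F
Pot 3: 225 chips, eligible: B, C, F
Pot 4: 120 chips, eligible: B, F

Derivation:
Contributions: A=16, B=157, C=97, E=22, F=157
Folded: D
Pot levels (distinct totals of non-folded players): 16, 22, 97, 157
Layer 1-16: 16 each from A, B, C, E, F = 16*5 = 80 chips; eligible A, B, C, E, F
Layer 17-22: 6 each from B, C, E, F = 6*4 = 24 chips; eligible B, C, E, F
Layer 23-97: 75 each from B, C, F = 75*3 = 225 chips; eligible B, C, F
Layer 98-157: 60 each from B, F = 60*2 = 120 chips; eligible B, F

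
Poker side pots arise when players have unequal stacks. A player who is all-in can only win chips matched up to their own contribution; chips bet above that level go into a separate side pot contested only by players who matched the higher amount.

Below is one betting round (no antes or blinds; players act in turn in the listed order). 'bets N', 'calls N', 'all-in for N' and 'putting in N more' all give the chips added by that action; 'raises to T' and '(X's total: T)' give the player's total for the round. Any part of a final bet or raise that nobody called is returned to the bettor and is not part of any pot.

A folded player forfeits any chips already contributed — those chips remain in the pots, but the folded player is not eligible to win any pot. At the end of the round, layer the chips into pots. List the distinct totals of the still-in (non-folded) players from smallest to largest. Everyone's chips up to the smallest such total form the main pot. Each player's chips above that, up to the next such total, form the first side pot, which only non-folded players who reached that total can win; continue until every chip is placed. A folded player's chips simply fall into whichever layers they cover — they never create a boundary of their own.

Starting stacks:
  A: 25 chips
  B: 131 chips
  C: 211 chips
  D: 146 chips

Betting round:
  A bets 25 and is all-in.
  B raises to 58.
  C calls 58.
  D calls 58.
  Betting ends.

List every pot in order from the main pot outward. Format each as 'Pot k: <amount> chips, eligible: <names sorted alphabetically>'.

Pot 1: 100 chips, eligible: A, B, C, D
Pot 2: 99 chips, eligible: B, C, D

Derivation:
Contributions: A=25, B=58, C=58, D=58
Pot levels (distinct totals of non-folded players): 25, 58
Layer 1-25: 25 each from A, B, C, D = 25*4 = 100 chips; eligible A, B, C, D
Layer 26-58: 33 each from B, C, D = 33*3 = 99 chips; eligible B, C, D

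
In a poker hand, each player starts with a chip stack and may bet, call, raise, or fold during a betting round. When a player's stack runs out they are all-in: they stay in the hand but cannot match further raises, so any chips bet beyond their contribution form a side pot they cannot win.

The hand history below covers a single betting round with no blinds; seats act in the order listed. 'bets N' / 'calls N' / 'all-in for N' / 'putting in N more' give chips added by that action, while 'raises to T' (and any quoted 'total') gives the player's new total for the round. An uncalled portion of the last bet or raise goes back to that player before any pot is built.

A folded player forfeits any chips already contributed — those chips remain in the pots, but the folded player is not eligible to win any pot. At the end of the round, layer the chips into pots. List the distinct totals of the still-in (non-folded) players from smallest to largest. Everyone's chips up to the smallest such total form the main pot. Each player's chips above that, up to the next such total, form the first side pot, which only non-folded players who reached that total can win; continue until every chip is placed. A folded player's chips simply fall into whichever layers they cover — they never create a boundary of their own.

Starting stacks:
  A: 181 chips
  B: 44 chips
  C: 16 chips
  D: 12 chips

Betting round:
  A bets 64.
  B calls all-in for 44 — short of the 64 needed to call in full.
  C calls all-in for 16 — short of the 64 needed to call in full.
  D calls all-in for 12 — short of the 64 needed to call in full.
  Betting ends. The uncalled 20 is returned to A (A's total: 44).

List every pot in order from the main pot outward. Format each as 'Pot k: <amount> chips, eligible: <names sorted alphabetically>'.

Pot 1: 48 chips, eligible: A, B, C, D
Pot 2: 12 chips, eligible: A, B, C
Pot 3: 56 chips, eligible: A, B

Derivation:
Contributions (after 20 returned to A): A=44, B=44, C=16, D=12
Pot levels (distinct totals of non-folded players): 12, 16, 44
Layer 1-12: 12 each from A, B, C, D = 12*4 = 48 chips; eligible A, B, C, D
Layer 13-16: 4 each from A, B, C = 4*3 = 12 chips; eligible A, B, C
Layer 17-44: 28 each from A, B = 28*2 = 56 chips; eligible A, B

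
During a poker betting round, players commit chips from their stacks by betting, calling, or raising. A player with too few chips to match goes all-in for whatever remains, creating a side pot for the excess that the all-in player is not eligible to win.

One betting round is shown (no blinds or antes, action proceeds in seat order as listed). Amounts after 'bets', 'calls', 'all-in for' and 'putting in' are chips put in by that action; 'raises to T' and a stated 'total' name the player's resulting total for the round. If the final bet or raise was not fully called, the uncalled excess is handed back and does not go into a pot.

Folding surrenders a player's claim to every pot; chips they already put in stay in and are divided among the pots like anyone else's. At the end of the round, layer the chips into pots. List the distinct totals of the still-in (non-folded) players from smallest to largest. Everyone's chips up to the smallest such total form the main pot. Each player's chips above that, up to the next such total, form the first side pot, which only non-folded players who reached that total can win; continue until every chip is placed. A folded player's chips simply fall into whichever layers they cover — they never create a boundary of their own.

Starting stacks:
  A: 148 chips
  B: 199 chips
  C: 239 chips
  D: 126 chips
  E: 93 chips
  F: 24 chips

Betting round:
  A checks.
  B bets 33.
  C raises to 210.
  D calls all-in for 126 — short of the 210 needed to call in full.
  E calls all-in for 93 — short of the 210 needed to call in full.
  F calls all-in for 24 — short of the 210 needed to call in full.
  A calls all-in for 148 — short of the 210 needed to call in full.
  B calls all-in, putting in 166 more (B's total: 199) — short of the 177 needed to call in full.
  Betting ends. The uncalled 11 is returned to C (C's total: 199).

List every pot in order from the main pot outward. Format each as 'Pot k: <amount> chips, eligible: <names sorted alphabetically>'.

Contributions (after 11 returned to C): A=148, B=199, C=199, D=126, E=93, F=24
Pot levels (distinct totals of non-folded players): 24, 93, 126, 148, 199
Layer 1-24: 24 each from A, B, C, D, E, F = 24*6 = 144 chips; eligible A, B, C, D, E, F
Layer 25-93: 69 each from A, B, C, D, E = 69*5 = 345 chips; eligible A, B, C, D, E
Layer 94-126: 33 each from A, B, C, D = 33*4 = 132 chips; eligible A, B, C, D
Layer 127-148: 22 each from A, B, C = 22*3 = 66 chips; eligible A, B, C
Layer 149-199: 51 each from B, C = 51*2 = 102 chips; eligible B, C

Pot 1: 144 chips, eligible: A, B, C, D, E, F
Pot 2: 345 chips, eligible: A, B, C, D, E
Pot 3: 132 chips, eligible: A, B, C, D
Pot 4: 66 chips, eligible: A, B, C
Pot 5: 102 chips, eligible: B, C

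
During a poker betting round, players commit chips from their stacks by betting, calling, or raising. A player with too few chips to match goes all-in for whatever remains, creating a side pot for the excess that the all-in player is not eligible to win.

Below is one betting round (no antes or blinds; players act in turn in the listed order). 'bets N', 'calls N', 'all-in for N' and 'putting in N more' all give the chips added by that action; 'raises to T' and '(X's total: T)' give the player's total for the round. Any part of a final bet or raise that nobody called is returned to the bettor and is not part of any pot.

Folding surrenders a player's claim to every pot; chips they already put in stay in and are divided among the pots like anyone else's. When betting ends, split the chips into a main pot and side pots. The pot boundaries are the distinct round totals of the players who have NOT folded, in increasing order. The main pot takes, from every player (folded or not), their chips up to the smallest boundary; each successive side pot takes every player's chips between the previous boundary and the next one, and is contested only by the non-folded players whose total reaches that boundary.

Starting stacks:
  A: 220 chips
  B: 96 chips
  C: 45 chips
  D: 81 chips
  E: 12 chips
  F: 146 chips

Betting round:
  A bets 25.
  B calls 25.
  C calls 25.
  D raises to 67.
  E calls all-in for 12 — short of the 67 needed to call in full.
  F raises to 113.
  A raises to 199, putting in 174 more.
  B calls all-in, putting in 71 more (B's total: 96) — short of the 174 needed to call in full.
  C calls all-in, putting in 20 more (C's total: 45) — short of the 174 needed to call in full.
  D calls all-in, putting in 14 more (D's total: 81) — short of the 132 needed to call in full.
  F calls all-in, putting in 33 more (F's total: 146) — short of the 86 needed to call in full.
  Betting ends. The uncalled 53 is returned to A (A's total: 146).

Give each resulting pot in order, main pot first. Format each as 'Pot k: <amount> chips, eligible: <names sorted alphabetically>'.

Pot 1: 72 chips, eligible: A, B, C, D, E, F
Pot 2: 165 chips, eligible: A, B, C, D, F
Pot 3: 144 chips, eligible: A, B, D, F
Pot 4: 45 chips, eligible: A, B, F
Pot 5: 100 chips, eligible: A, F

Derivation:
Contributions (after 53 returned to A): A=146, B=96, C=45, D=81, E=12, F=146
Pot levels (distinct totals of non-folded players): 12, 45, 81, 96, 146
Layer 1-12: 12 each from A, B, C, D, E, F = 12*6 = 72 chips; eligible A, B, C, D, E, F
Layer 13-45: 33 each from A, B, C, D, F = 33*5 = 165 chips; eligible A, B, C, D, F
Layer 46-81: 36 each from A, B, D, F = 36*4 = 144 chips; eligible A, B, D, F
Layer 82-96: 15 each from A, B, F = 15*3 = 45 chips; eligible A, B, F
Layer 97-146: 50 each from A, F = 50*2 = 100 chips; eligible A, F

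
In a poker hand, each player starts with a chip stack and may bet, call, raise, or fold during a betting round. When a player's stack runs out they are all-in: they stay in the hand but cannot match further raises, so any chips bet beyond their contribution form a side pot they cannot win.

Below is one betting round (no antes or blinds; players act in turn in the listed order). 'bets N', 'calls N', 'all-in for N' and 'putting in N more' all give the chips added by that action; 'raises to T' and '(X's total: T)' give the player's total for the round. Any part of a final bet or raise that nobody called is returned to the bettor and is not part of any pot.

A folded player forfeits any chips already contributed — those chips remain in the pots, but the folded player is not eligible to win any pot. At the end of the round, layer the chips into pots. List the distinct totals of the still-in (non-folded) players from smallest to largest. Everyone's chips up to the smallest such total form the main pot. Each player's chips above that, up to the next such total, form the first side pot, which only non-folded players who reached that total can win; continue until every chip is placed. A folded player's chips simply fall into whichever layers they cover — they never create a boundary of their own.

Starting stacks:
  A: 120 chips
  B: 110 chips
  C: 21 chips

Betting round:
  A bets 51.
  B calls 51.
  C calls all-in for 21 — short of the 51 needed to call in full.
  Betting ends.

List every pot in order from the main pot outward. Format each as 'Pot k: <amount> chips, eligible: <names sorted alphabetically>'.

Pot 1: 63 chips, eligible: A, B, C
Pot 2: 60 chips, eligible: A, B

Derivation:
Contributions: A=51, B=51, C=21
Pot levels (distinct totals of non-folded players): 21, 51
Layer 1-21: 21 each from A, B, C = 21*3 = 63 chips; eligible A, B, C
Layer 22-51: 30 each from A, B = 30*2 = 60 chips; eligible A, B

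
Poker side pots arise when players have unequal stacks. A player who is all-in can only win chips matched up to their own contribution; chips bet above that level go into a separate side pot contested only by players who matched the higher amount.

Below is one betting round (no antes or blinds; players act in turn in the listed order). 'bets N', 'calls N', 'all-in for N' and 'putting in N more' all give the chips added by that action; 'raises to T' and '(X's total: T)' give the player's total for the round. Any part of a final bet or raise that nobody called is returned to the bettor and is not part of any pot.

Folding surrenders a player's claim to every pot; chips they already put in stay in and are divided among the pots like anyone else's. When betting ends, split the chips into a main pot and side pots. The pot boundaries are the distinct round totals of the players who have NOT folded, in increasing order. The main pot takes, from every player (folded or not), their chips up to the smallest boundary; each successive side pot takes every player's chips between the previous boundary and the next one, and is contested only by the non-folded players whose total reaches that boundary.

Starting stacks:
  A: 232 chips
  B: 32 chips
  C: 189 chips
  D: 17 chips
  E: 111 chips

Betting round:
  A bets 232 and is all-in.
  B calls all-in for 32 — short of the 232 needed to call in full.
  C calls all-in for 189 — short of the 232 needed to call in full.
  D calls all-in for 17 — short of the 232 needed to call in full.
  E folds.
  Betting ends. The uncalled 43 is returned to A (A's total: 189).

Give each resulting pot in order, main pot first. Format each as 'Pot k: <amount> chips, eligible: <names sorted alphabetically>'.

Contributions (after 43 returned to A): A=189, B=32, C=189, D=17
Folded: E
Pot levels (distinct totals of non-folded players): 17, 32, 189
Layer 1-17: 17 each from A, B, C, D = 17*4 = 68 chips; eligible A, B, C, D
Layer 18-32: 15 each from A, B, C = 15*3 = 45 chips; eligible A, B, C
Layer 33-189: 157 each from A, C = 157*2 = 314 chips; eligible A, C

Pot 1: 68 chips, eligible: A, B, C, D
Pot 2: 45 chips, eligible: A, B, C
Pot 3: 314 chips, eligible: A, C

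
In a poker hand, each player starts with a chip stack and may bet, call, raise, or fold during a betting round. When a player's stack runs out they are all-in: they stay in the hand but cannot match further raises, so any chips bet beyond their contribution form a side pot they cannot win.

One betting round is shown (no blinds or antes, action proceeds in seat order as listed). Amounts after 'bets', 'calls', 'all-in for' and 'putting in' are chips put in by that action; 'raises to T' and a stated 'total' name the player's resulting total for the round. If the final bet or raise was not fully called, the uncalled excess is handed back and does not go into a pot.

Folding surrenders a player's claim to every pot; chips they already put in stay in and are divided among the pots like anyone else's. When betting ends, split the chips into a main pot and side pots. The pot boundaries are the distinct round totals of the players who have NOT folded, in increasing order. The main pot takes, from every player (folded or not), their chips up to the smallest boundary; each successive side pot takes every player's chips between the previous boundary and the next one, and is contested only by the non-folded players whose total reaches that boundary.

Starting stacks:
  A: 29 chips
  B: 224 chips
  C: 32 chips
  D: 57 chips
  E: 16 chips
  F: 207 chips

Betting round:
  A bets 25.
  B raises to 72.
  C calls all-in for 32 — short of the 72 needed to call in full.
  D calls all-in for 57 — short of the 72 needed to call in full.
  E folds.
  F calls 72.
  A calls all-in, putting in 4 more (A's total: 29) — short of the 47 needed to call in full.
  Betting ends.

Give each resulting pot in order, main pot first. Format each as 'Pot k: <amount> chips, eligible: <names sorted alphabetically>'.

Pot 1: 145 chips, eligible: A, B, C, D, F
Pot 2: 12 chips, eligible: B, C, D, F
Pot 3: 75 chips, eligible: B, D, F
Pot 4: 30 chips, eligible: B, F

Derivation:
Contributions: A=29, B=72, C=32, D=57, F=72
Folded: E
Pot levels (distinct totals of non-folded players): 29, 32, 57, 72
Layer 1-29: 29 each from A, B, C, D, F = 29*5 = 145 chips; eligible A, B, C, D, F
Layer 30-32: 3 each from B, C, D, F = 3*4 = 12 chips; eligible B, C, D, F
Layer 33-57: 25 each from B, D, F = 25*3 = 75 chips; eligible B, D, F
Layer 58-72: 15 each from B, F = 15*2 = 30 chips; eligible B, F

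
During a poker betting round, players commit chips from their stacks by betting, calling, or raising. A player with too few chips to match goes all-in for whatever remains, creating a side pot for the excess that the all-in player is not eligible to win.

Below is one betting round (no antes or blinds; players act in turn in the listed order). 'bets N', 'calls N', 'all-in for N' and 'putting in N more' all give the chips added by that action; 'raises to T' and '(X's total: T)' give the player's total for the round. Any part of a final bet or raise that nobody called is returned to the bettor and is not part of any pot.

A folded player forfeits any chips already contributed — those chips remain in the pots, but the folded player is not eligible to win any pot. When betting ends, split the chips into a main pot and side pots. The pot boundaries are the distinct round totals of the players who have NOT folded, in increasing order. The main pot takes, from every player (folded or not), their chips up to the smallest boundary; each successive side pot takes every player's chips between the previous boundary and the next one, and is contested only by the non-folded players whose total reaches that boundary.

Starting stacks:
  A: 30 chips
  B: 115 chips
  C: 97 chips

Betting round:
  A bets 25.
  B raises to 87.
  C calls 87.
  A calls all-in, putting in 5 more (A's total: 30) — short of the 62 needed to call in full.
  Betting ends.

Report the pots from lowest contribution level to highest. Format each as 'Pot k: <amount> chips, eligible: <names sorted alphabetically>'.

Contributions: A=30, B=87, C=87
Pot levels (distinct totals of non-folded players): 30, 87
Layer 1-30: 30 each from A, B, C = 30*3 = 90 chips; eligible A, B, C
Layer 31-87: 57 each from B, C = 57*2 = 114 chips; eligible B, C

Pot 1: 90 chips, eligible: A, B, C
Pot 2: 114 chips, eligible: B, C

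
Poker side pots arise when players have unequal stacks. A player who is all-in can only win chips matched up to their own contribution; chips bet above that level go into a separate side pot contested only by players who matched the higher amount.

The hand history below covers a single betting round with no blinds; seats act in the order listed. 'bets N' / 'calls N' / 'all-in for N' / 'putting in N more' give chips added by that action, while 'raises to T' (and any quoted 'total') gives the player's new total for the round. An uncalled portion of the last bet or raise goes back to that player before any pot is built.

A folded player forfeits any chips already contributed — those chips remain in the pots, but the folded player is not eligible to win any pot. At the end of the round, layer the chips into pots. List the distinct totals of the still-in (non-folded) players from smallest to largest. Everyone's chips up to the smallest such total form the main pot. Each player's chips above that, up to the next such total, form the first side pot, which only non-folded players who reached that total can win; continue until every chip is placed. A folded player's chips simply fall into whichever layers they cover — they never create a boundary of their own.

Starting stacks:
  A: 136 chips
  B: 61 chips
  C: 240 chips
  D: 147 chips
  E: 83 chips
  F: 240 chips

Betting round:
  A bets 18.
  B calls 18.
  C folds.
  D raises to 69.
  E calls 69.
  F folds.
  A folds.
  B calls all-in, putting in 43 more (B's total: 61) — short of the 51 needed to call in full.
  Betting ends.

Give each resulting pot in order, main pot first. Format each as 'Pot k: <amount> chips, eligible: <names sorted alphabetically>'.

Pot 1: 201 chips, eligible: B, D, E
Pot 2: 16 chips, eligible: D, E

Derivation:
Contributions: A=18, B=61, D=69, E=69
Folded: A, C, F
Pot levels (distinct totals of non-folded players): 61, 69
Layer 1-61: A 18 + B 61 + D 61 + E 61 = 201 chips; eligible B, D, E
Layer 62-69: 8 each from D, E = 8*2 = 16 chips; eligible D, E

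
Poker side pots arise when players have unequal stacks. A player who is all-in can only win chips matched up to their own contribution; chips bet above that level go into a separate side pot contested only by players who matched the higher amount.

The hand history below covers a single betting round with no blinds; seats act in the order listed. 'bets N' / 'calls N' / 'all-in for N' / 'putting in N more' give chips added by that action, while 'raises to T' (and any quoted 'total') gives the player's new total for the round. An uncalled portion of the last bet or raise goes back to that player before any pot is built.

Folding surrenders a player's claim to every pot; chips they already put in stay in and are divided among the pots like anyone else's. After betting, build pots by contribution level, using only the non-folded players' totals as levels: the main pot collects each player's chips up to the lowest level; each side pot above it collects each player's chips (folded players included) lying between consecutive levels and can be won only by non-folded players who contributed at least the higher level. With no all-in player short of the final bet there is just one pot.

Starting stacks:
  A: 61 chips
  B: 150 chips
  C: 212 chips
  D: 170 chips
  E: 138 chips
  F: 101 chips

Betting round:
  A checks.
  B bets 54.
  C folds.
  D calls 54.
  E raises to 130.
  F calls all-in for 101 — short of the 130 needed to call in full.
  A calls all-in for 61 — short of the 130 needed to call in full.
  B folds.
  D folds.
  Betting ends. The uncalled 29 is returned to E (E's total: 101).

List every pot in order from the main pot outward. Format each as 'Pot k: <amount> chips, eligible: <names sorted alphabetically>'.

Contributions (after 29 returned to E): A=61, B=54, D=54, E=101, F=101
Folded: B, C, D
Pot levels (distinct totals of non-folded players): 61, 101
Layer 1-61: A 61 + B 54 + D 54 + E 61 + F 61 = 291 chips; eligible A, E, F
Layer 62-101: 40 each from E, F = 40*2 = 80 chips; eligible E, F

Pot 1: 291 chips, eligible: A, E, F
Pot 2: 80 chips, eligible: E, F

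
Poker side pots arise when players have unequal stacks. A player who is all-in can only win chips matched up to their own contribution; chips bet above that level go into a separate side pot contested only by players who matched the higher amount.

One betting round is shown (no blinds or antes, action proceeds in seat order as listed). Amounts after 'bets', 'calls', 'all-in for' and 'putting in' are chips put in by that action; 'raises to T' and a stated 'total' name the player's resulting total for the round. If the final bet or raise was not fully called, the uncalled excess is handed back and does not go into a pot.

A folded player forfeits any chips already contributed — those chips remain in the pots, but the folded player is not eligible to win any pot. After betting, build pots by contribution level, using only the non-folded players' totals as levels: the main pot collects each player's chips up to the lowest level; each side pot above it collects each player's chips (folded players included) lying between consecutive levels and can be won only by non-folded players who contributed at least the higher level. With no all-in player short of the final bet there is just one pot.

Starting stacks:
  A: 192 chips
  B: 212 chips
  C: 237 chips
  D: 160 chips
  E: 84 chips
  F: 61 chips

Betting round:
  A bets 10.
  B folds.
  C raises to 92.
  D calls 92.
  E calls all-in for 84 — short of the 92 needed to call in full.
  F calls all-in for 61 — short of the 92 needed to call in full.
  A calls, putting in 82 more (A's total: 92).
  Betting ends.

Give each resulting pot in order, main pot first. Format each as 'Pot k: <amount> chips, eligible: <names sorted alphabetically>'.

Pot 1: 305 chips, eligible: A, C, D, E, F
Pot 2: 92 chips, eligible: A, C, D, E
Pot 3: 24 chips, eligible: A, C, D

Derivation:
Contributions: A=92, C=92, D=92, E=84, F=61
Folded: B
Pot levels (distinct totals of non-folded players): 61, 84, 92
Layer 1-61: 61 each from A, C, D, E, F = 61*5 = 305 chips; eligible A, C, D, E, F
Layer 62-84: 23 each from A, C, D, E = 23*4 = 92 chips; eligible A, C, D, E
Layer 85-92: 8 each from A, C, D = 8*3 = 24 chips; eligible A, C, D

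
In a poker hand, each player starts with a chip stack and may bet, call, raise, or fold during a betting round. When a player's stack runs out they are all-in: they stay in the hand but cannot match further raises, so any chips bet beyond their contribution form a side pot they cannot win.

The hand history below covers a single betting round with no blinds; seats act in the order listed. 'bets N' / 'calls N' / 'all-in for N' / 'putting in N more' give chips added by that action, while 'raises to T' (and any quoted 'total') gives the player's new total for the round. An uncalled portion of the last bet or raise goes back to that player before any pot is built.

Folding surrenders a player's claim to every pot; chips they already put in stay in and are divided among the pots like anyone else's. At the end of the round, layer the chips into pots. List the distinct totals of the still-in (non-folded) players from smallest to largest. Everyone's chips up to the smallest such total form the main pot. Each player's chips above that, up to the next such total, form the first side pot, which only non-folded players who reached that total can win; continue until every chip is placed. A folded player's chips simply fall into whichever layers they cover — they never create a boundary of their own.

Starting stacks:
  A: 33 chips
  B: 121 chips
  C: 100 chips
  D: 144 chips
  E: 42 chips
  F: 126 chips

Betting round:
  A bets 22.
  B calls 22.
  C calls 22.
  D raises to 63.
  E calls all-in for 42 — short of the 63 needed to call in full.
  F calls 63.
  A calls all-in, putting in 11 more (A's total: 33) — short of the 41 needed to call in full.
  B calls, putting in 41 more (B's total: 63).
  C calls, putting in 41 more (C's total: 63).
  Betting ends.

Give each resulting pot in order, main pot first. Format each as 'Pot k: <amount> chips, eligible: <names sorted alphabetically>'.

Contributions: A=33, B=63, C=63, D=63, E=42, F=63
Pot levels (distinct totals of non-folded players): 33, 42, 63
Layer 1-33: 33 each from A, B, C, D, E, F = 33*6 = 198 chips; eligible A, B, C, D, E, F
Layer 34-42: 9 each from B, C, D, E, F = 9*5 = 45 chips; eligible B, C, D, E, F
Layer 43-63: 21 each from B, C, D, F = 21*4 = 84 chips; eligible B, C, D, F

Pot 1: 198 chips, eligible: A, B, C, D, E, F
Pot 2: 45 chips, eligible: B, C, D, E, F
Pot 3: 84 chips, eligible: B, C, D, F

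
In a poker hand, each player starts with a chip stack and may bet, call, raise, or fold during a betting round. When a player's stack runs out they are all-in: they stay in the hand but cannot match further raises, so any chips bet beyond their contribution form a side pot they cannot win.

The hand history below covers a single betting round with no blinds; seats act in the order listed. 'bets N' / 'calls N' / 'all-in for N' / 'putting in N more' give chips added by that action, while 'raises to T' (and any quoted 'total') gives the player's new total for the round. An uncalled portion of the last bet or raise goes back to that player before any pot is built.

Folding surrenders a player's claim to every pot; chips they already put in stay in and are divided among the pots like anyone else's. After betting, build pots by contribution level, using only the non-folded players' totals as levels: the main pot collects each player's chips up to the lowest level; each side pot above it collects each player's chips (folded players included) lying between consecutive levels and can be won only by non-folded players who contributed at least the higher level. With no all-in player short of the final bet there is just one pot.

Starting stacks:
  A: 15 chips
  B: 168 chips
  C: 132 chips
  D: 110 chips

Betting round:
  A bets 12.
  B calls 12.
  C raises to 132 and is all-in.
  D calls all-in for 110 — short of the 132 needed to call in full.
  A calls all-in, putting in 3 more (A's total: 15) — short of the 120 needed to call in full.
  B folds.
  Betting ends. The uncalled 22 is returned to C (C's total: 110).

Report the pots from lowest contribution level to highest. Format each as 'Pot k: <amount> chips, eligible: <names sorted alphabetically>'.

Pot 1: 57 chips, eligible: A, C, D
Pot 2: 190 chips, eligible: C, D

Derivation:
Contributions (after 22 returned to C): A=15, B=12, C=110, D=110
Folded: B
Pot levels (distinct totals of non-folded players): 15, 110
Layer 1-15: A 15 + B 12 + C 15 + D 15 = 57 chips; eligible A, C, D
Layer 16-110: 95 each from C, D = 95*2 = 190 chips; eligible C, D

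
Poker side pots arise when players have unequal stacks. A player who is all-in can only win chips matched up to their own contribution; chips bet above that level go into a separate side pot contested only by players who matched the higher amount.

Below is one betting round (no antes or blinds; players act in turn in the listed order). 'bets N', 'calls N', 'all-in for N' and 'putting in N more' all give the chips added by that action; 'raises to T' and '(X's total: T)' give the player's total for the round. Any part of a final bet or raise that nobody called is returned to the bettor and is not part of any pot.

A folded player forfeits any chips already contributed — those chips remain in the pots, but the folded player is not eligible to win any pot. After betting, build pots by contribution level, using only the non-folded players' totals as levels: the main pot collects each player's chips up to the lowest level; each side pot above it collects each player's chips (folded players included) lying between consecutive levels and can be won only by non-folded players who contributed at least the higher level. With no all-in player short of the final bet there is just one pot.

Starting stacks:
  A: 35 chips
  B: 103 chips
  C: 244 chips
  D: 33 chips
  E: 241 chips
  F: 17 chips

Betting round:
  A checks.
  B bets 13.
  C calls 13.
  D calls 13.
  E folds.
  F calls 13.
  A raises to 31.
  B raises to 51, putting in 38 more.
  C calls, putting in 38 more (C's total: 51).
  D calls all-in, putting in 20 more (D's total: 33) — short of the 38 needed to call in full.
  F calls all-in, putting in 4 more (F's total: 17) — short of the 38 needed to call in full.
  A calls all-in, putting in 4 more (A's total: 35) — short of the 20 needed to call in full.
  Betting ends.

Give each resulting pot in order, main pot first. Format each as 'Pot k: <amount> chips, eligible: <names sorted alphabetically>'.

Pot 1: 85 chips, eligible: A, B, C, D, F
Pot 2: 64 chips, eligible: A, B, C, D
Pot 3: 6 chips, eligible: A, B, C
Pot 4: 32 chips, eligible: B, C

Derivation:
Contributions: A=35, B=51, C=51, D=33, F=17
Folded: E
Pot levels (distinct totals of non-folded players): 17, 33, 35, 51
Layer 1-17: 17 each from A, B, C, D, F = 17*5 = 85 chips; eligible A, B, C, D, F
Layer 18-33: 16 each from A, B, C, D = 16*4 = 64 chips; eligible A, B, C, D
Layer 34-35: 2 each from A, B, C = 2*3 = 6 chips; eligible A, B, C
Layer 36-51: 16 each from B, C = 16*2 = 32 chips; eligible B, C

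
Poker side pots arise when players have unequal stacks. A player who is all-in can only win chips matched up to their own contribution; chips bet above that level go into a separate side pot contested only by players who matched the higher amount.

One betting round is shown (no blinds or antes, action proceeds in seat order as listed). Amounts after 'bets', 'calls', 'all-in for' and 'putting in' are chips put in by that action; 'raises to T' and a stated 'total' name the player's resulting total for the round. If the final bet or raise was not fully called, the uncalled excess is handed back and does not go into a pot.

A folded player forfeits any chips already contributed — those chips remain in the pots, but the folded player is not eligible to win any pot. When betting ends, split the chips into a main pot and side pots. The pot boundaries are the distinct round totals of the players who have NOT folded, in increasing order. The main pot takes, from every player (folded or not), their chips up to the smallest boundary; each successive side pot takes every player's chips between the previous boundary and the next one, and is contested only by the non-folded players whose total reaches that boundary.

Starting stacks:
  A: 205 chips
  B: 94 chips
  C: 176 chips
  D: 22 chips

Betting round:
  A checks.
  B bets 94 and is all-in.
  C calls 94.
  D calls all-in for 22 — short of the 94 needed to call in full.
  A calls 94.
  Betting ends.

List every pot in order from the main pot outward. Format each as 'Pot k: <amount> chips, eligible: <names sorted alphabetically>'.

Pot 1: 88 chips, eligible: A, B, C, D
Pot 2: 216 chips, eligible: A, B, C

Derivation:
Contributions: A=94, B=94, C=94, D=22
Pot levels (distinct totals of non-folded players): 22, 94
Layer 1-22: 22 each from A, B, C, D = 22*4 = 88 chips; eligible A, B, C, D
Layer 23-94: 72 each from A, B, C = 72*3 = 216 chips; eligible A, B, C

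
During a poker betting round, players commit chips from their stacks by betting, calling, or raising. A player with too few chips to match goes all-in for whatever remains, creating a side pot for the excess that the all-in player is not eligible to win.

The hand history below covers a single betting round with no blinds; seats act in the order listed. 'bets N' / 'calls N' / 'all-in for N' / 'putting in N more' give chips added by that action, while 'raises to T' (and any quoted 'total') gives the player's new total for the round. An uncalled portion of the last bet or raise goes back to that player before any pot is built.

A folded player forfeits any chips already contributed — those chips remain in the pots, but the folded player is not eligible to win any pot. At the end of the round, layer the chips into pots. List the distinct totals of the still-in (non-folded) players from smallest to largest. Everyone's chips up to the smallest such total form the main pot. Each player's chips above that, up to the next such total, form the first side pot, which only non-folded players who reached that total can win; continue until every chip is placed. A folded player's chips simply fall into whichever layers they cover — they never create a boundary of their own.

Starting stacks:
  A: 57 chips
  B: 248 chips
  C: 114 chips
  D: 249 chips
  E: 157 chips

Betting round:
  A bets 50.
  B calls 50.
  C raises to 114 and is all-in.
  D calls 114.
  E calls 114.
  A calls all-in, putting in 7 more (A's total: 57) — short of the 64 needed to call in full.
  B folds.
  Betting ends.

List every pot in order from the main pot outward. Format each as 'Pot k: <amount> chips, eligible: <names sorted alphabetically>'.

Contributions: A=57, B=50, C=114, D=114, E=114
Folded: B
Pot levels (distinct totals of non-folded players): 57, 114
Layer 1-57: A 57 + B 50 + C 57 + D 57 + E 57 = 278 chips; eligible A, C, D, E
Layer 58-114: 57 each from C, D, E = 57*3 = 171 chips; eligible C, D, E

Pot 1: 278 chips, eligible: A, C, D, E
Pot 2: 171 chips, eligible: C, D, E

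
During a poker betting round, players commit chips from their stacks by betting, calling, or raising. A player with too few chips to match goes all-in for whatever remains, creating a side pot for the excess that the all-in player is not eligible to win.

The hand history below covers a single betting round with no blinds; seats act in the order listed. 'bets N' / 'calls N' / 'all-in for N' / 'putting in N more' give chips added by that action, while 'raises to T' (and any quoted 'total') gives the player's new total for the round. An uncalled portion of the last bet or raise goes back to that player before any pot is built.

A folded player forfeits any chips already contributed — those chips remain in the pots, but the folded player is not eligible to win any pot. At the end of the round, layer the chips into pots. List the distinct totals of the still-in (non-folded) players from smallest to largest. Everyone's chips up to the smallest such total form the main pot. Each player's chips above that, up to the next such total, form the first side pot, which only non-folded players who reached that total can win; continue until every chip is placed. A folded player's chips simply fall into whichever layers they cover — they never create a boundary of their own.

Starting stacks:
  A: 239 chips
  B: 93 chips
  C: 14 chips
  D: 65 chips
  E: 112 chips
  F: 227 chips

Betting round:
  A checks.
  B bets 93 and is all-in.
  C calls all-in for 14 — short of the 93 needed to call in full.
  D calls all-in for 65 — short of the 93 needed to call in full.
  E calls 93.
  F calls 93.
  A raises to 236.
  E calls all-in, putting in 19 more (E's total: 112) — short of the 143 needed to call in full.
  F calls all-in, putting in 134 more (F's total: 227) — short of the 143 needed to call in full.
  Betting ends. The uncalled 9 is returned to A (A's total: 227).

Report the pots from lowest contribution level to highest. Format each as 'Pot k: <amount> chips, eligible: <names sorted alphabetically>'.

Pot 1: 84 chips, eligible: A, B, C, D, E, F
Pot 2: 255 chips, eligible: A, B, D, E, F
Pot 3: 112 chips, eligible: A, B, E, F
Pot 4: 57 chips, eligible: A, E, F
Pot 5: 230 chips, eligible: A, F

Derivation:
Contributions (after 9 returned to A): A=227, B=93, C=14, D=65, E=112, F=227
Pot levels (distinct totals of non-folded players): 14, 65, 93, 112, 227
Layer 1-14: 14 each from A, B, C, D, E, F = 14*6 = 84 chips; eligible A, B, C, D, E, F
Layer 15-65: 51 each from A, B, D, E, F = 51*5 = 255 chips; eligible A, B, D, E, F
Layer 66-93: 28 each from A, B, E, F = 28*4 = 112 chips; eligible A, B, E, F
Layer 94-112: 19 each from A, E, F = 19*3 = 57 chips; eligible A, E, F
Layer 113-227: 115 each from A, F = 115*2 = 230 chips; eligible A, F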